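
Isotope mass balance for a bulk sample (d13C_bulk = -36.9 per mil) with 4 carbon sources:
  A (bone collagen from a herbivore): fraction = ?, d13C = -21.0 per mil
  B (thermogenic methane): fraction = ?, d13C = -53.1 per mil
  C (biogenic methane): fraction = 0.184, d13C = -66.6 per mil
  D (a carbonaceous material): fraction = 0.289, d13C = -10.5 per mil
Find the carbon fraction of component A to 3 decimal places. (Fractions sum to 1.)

0.199

Let f_A and f_B be the unknown fractions; fractions sum to 1 so f_A + f_B = 0.527.
Mass balance: Σ fᵢ·δᵢ = δ_bulk ⇒ f_A·(-21.0) + f_B·(-53.1) = -36.9 − (-15.289) = -21.611
Substitute f_B = 0.527 − f_A:
f_A·(-21.0 − -53.1) = -21.611 − 0.527×(-53.1) = 6.373
f_A = 6.373 / 32.1 = 0.1985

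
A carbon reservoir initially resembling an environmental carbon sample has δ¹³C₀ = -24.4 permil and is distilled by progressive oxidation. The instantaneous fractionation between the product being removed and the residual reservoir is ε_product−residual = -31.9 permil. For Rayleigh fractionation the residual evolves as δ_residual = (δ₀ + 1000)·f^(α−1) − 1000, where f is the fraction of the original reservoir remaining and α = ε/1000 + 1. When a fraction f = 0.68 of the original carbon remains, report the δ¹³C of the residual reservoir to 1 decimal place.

-12.3 permil

Rayleigh residual: δ_res = (δ₀ + 1000)·f^(α−1) − 1000
α = ε/1000 + 1 = 0.96810, so α − 1 = -0.03190
f^(α−1) = 0.68^(-0.03190) = 1.012379
δ_res = (-24.4 + 1000) × 1.012379 − 1000 = 987.677 − 1000 = -12.32 permil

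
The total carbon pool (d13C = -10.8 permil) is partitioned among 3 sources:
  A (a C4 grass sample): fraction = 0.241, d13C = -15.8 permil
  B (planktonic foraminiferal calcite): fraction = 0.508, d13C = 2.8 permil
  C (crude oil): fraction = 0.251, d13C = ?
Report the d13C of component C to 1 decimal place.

Isotope mass balance: δ_bulk = Σ fᵢ·δᵢ.
-10.8 = 0.241×(-15.8) + 0.508×(2.8) + 0.251×δ_C
0.251·δ_C = -10.8 − (-2.385) = -8.415
δ_C = -8.415 / 0.251 = -33.52 permil

-33.5 permil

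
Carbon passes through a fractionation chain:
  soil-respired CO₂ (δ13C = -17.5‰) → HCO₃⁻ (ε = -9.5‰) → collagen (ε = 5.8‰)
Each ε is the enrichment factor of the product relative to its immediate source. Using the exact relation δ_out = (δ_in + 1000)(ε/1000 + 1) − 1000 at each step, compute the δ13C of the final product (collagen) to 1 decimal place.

-21.2‰

step 1: δ = (-17.50 + 1000)·(-9.5/1000 + 1) − 1000 = -26.83‰
step 2: δ = (-26.83 + 1000)·(5.8/1000 + 1) − 1000 = -21.19‰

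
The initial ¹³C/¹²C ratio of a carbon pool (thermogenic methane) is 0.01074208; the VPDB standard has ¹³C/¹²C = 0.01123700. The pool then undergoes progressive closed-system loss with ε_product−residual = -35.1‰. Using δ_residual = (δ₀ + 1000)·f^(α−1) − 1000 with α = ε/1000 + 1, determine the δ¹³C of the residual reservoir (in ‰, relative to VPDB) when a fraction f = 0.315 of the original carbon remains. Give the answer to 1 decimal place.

-4.5‰

δ₀ = (0.01074208/0.01123700 − 1)×1000 = (0.955956 − 1)×1000 = -44.044‰
α − 1 = ε/1000 = -0.0351
f^(α−1) = 0.315^(-0.0351) = 1.041380
δ_res = (-44.044 + 1000) × 1.041380 − 1000 = 995.514 − 1000 = -4.49‰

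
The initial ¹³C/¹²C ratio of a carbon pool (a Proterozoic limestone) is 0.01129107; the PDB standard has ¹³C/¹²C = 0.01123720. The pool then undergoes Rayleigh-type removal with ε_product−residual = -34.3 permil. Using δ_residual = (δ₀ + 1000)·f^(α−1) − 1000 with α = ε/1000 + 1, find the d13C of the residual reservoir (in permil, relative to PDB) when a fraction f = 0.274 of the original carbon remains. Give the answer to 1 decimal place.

50.4 permil

δ₀ = (0.01129107/0.01123720 − 1)×1000 = (1.004794 − 1)×1000 = 4.794 permil
α − 1 = ε/1000 = -0.0343
f^(α−1) = 0.274^(-0.0343) = 1.045406
δ_res = (4.794 + 1000) × 1.045406 − 1000 = 1050.418 − 1000 = 50.42 permil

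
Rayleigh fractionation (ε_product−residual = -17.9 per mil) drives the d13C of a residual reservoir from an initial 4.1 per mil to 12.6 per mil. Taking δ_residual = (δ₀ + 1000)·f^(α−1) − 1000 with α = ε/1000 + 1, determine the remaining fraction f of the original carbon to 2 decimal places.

α − 1 = ε/1000 = -0.0179
(δ_res + 1000)/(δ₀ + 1000) = (12.6 + 1000)/(4.1 + 1000) = 1012.6/1004.1 = 1.008465
f = 1.008465^(1/-0.0179) = exp(ln(1.008465)/-0.0179) = exp(0.00843/-0.0179)
f = exp(-0.4709) = 0.6244

0.62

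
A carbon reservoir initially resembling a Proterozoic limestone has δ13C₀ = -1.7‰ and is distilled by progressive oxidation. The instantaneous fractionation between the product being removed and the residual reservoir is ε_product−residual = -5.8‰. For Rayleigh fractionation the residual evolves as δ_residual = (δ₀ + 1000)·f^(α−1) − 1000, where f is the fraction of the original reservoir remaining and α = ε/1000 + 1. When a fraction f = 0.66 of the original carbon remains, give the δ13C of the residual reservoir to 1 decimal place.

0.7‰

Rayleigh residual: δ_res = (δ₀ + 1000)·f^(α−1) − 1000
α = ε/1000 + 1 = 0.99420, so α − 1 = -0.00580
f^(α−1) = 0.66^(-0.00580) = 1.002413
δ_res = (-1.7 + 1000) × 1.002413 − 1000 = 1000.709 − 1000 = 0.71‰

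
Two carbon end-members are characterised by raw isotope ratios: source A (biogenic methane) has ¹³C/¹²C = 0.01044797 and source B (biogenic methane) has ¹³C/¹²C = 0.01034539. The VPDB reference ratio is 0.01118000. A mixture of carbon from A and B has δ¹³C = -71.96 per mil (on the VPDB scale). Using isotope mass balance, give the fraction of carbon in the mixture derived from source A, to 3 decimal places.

δ_A = (0.01044797/0.01118000 − 1)×1000 = (0.934523 − 1)×1000 = -65.477 per mil
δ_B = (0.01034539/0.01118000 − 1)×1000 = (0.925348 − 1)×1000 = -74.652 per mil
f_A = (δ_mix − δ_B)/(δ_A − δ_B) = (-71.96 − (-74.652))/(-65.477 − (-74.652))
f_A = 2.692 / 9.175 = 0.2934

0.293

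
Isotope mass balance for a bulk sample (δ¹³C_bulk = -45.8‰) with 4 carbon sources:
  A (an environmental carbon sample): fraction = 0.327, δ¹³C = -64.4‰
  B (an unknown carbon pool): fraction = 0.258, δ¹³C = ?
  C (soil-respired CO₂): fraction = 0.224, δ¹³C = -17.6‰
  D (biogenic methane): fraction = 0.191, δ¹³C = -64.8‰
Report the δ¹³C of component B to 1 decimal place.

-32.6‰

Isotope mass balance: δ_bulk = Σ fᵢ·δᵢ.
-45.8 = 0.327×(-64.4) + 0.258×δ_B + 0.224×(-17.6) + 0.191×(-64.8)
0.258·δ_B = -45.8 − (-37.378) = -8.422
δ_B = -8.422 / 0.258 = -32.64‰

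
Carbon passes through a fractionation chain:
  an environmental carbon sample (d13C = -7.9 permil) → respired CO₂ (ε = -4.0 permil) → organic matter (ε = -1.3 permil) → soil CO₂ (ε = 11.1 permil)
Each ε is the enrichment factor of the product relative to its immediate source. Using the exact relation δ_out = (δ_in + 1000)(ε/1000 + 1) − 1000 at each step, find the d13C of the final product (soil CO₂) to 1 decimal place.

-2.2 permil

step 1: δ = (-7.90 + 1000)·(-4.0/1000 + 1) − 1000 = -11.87 permil
step 2: δ = (-11.87 + 1000)·(-1.3/1000 + 1) − 1000 = -13.15 permil
step 3: δ = (-13.15 + 1000)·(11.1/1000 + 1) − 1000 = -2.20 permil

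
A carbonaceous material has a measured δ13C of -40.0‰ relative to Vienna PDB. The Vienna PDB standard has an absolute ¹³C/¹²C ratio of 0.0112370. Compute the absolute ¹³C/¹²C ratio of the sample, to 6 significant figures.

0.0107875

R_sample = R_standard × (δ13C/1000 + 1)
R_sample = 0.0112370 × (-40.0/1000 + 1) = 0.0112370 × 0.960000
R_sample = 0.0107875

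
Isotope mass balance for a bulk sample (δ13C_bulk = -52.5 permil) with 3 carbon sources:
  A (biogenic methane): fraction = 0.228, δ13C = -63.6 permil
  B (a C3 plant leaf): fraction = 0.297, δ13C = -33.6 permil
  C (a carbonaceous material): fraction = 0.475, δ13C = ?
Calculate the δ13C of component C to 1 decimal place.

-59.0 permil

Isotope mass balance: δ_bulk = Σ fᵢ·δᵢ.
-52.5 = 0.228×(-63.6) + 0.297×(-33.6) + 0.475×δ_C
0.475·δ_C = -52.5 − (-24.480) = -28.020
δ_C = -28.020 / 0.475 = -58.99 permil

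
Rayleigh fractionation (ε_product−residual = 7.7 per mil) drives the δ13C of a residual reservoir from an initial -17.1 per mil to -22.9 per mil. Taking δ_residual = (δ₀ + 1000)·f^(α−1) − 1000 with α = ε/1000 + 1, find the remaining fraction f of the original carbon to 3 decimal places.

0.464

α − 1 = ε/1000 = 0.0077
(δ_res + 1000)/(δ₀ + 1000) = (-22.9 + 1000)/(-17.1 + 1000) = 977.1/982.9 = 0.994099
f = 0.994099^(1/0.0077) = exp(ln(0.994099)/0.0077) = exp(-0.00592/0.0077)
f = exp(-0.7686) = 0.4637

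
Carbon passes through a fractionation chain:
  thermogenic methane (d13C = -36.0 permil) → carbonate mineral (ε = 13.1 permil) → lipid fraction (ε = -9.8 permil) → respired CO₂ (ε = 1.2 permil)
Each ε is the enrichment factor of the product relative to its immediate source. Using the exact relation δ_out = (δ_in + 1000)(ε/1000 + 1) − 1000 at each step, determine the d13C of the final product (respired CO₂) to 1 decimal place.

-31.8 permil

step 1: δ = (-36.00 + 1000)·(13.1/1000 + 1) − 1000 = -23.37 permil
step 2: δ = (-23.37 + 1000)·(-9.8/1000 + 1) − 1000 = -32.94 permil
step 3: δ = (-32.94 + 1000)·(1.2/1000 + 1) − 1000 = -31.78 permil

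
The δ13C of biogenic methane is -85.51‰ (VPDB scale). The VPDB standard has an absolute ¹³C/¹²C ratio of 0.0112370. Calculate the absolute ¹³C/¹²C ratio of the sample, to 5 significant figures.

0.010276

R_sample = R_standard × (δ13C/1000 + 1)
R_sample = 0.0112370 × (-85.51/1000 + 1) = 0.0112370 × 0.914490
R_sample = 0.0102761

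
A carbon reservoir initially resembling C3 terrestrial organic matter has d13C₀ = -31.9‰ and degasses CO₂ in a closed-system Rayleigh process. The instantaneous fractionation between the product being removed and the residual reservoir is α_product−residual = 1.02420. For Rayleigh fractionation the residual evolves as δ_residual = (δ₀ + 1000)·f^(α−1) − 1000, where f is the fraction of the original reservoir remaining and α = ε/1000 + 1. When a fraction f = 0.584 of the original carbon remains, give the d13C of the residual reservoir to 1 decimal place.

Rayleigh residual: δ_res = (δ₀ + 1000)·f^(α−1) − 1000
α − 1 = 0.02420
f^(α−1) = 0.584^(0.02420) = 0.987068
δ_res = (-31.9 + 1000) × 0.987068 − 1000 = 955.581 − 1000 = -44.42‰

-44.4‰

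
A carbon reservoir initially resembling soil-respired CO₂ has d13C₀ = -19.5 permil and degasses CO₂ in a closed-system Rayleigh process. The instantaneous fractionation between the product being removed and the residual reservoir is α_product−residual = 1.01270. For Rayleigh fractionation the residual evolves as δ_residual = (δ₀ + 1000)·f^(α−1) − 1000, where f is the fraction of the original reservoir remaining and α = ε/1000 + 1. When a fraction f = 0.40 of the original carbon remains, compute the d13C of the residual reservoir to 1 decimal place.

-30.8 permil

Rayleigh residual: δ_res = (δ₀ + 1000)·f^(α−1) − 1000
α − 1 = 0.01270
f^(α−1) = 0.40^(0.01270) = 0.988431
δ_res = (-19.5 + 1000) × 0.988431 − 1000 = 969.156 − 1000 = -30.84 permil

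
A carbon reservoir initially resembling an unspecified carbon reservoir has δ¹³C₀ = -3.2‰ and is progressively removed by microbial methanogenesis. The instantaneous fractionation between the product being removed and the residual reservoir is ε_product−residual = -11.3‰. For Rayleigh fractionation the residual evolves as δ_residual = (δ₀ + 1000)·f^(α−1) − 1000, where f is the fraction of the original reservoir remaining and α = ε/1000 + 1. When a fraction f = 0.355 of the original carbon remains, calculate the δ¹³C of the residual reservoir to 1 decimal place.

Rayleigh residual: δ_res = (δ₀ + 1000)·f^(α−1) − 1000
α = ε/1000 + 1 = 0.98870, so α − 1 = -0.01130
f^(α−1) = 0.355^(-0.01130) = 1.011771
δ_res = (-3.2 + 1000) × 1.011771 − 1000 = 1008.534 − 1000 = 8.53‰

8.5‰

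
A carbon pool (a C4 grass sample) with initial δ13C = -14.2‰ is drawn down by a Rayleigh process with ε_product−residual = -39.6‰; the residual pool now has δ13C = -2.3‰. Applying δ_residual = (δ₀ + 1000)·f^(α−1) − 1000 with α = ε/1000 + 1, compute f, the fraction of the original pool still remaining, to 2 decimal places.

α − 1 = ε/1000 = -0.0396
(δ_res + 1000)/(δ₀ + 1000) = (-2.3 + 1000)/(-14.2 + 1000) = 997.7/985.8 = 1.012071
f = 1.012071^(1/-0.0396) = exp(ln(1.012071)/-0.0396) = exp(0.01200/-0.0396)
f = exp(-0.3030) = 0.7386

0.74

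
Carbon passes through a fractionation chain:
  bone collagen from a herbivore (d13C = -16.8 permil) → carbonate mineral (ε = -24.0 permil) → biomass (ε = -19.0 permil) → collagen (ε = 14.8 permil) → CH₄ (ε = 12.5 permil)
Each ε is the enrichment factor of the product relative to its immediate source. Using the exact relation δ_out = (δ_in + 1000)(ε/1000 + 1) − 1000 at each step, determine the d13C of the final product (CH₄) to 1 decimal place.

step 1: δ = (-16.80 + 1000)·(-24.0/1000 + 1) − 1000 = -40.40 permil
step 2: δ = (-40.40 + 1000)·(-19.0/1000 + 1) − 1000 = -58.63 permil
step 3: δ = (-58.63 + 1000)·(14.8/1000 + 1) − 1000 = -44.70 permil
step 4: δ = (-44.70 + 1000)·(12.5/1000 + 1) − 1000 = -32.76 permil

-32.8 permil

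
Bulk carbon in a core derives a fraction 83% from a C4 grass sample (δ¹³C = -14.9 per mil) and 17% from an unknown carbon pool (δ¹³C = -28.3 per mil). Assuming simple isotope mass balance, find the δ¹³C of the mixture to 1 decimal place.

-17.2 per mil

δ_mix = f_A·δ_A + f_B·δ_B
δ_mix = 0.83 × (-14.9) + 0.17 × (-28.3)
δ_mix = -12.37 + -4.81 = -17.18 per mil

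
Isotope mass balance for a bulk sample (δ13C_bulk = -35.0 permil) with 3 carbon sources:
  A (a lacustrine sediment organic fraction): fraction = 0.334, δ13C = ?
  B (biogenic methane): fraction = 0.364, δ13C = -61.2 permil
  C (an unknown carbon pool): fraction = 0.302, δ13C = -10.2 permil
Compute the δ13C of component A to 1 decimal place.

Isotope mass balance: δ_bulk = Σ fᵢ·δᵢ.
-35.0 = 0.334×δ_A + 0.364×(-61.2) + 0.302×(-10.2)
0.334·δ_A = -35.0 − (-25.357) = -9.643
δ_A = -9.643 / 0.334 = -28.87 permil

-28.9 permil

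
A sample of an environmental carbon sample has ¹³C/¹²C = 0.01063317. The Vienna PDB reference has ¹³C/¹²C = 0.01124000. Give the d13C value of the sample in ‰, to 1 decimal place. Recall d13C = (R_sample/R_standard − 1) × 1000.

d13C = (R_sample / R_standard − 1) × 1000
R_sample / R_standard = 0.01063317 / 0.01124000 = 0.946012
d13C = (0.946012 − 1) × 1000 = -53.99‰

-54.0‰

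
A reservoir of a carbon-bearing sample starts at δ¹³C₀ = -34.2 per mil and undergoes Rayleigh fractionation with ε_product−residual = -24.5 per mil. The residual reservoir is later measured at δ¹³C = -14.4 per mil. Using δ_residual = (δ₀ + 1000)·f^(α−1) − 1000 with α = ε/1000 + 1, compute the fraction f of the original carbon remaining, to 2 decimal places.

0.44

α − 1 = ε/1000 = -0.0245
(δ_res + 1000)/(δ₀ + 1000) = (-14.4 + 1000)/(-34.2 + 1000) = 985.6/965.8 = 1.020501
f = 1.020501^(1/-0.0245) = exp(ln(1.020501)/-0.0245) = exp(0.02029/-0.0245)
f = exp(-0.8283) = 0.4368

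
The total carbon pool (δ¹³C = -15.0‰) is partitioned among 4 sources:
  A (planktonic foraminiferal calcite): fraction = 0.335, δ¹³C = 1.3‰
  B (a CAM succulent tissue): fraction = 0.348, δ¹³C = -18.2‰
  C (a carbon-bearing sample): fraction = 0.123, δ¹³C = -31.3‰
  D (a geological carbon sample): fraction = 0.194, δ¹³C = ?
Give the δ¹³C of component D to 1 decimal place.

-27.1‰

Isotope mass balance: δ_bulk = Σ fᵢ·δᵢ.
-15.0 = 0.335×(1.3) + 0.348×(-18.2) + 0.123×(-31.3) + 0.194×δ_D
0.194·δ_D = -15.0 − (-9.748) = -5.252
δ_D = -5.252 / 0.194 = -27.07‰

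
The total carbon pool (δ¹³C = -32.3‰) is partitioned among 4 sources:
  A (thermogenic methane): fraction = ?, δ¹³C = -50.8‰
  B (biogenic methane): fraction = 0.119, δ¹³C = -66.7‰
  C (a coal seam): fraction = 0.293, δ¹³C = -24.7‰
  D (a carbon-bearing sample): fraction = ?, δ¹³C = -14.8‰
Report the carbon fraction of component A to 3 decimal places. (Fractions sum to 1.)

Let f_A and f_D be the unknown fractions; fractions sum to 1 so f_A + f_D = 0.588.
Mass balance: Σ fᵢ·δᵢ = δ_bulk ⇒ f_A·(-50.8) + f_D·(-14.8) = -32.3 − (-15.174) = -17.126
Substitute f_D = 0.588 − f_A:
f_A·(-50.8 − -14.8) = -17.126 − 0.588×(-14.8) = -8.423
f_A = -8.423 / -36.0 = 0.2340

0.234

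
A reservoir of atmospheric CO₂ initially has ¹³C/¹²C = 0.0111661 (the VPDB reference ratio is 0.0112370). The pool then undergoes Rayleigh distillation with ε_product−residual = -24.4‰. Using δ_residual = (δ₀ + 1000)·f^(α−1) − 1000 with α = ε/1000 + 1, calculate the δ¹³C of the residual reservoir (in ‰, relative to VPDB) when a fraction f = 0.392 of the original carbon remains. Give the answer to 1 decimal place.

16.7‰

δ₀ = (0.0111661/0.0112370 − 1)×1000 = (0.993690 − 1)×1000 = -6.310‰
α − 1 = ε/1000 = -0.0244
f^(α−1) = 0.392^(-0.0244) = 1.023114
δ_res = (-6.310 + 1000) × 1.023114 − 1000 = 1016.658 − 1000 = 16.66‰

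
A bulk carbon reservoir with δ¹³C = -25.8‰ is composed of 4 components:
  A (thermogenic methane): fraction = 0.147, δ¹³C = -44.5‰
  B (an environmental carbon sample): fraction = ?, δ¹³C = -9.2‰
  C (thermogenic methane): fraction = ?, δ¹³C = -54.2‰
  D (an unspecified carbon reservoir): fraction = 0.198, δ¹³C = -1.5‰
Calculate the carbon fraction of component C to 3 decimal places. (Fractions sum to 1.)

Let f_C and f_B be the unknown fractions; fractions sum to 1 so f_C + f_B = 0.655.
Mass balance: Σ fᵢ·δᵢ = δ_bulk ⇒ f_C·(-54.2) + f_B·(-9.2) = -25.8 − (-6.838) = -18.962
Substitute f_B = 0.655 − f_C:
f_C·(-54.2 − -9.2) = -18.962 − 0.655×(-9.2) = -12.936
f_C = -12.936 / -45.0 = 0.2875

0.287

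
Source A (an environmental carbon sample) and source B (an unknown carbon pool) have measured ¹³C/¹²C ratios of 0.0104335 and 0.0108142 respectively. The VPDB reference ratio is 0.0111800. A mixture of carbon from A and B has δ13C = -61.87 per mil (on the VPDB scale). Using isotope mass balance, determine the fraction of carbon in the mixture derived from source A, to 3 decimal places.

0.856

δ_A = (0.0104335/0.0111800 − 1)×1000 = (0.933229 − 1)×1000 = -66.771 per mil
δ_B = (0.0108142/0.0111800 − 1)×1000 = (0.967281 − 1)×1000 = -32.719 per mil
f_A = (δ_mix − δ_B)/(δ_A − δ_B) = (-61.87 − (-32.719))/(-66.771 − (-32.719))
f_A = -29.151 / -34.052 = 0.8561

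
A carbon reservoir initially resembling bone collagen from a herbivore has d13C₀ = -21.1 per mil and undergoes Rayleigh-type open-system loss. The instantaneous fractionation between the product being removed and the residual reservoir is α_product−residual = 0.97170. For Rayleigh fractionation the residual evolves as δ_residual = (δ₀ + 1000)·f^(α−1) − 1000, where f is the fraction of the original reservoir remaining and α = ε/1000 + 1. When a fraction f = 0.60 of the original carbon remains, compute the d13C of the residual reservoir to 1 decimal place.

Rayleigh residual: δ_res = (δ₀ + 1000)·f^(α−1) − 1000
α − 1 = -0.02830
f^(α−1) = 0.60^(-0.02830) = 1.014561
δ_res = (-21.1 + 1000) × 1.014561 − 1000 = 993.154 − 1000 = -6.85 per mil

-6.8 per mil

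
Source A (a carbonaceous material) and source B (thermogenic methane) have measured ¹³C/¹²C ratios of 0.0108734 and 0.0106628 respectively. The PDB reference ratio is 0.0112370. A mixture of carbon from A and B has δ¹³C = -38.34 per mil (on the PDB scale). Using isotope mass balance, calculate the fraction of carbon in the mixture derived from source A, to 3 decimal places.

δ_A = (0.0108734/0.0112370 − 1)×1000 = (0.967643 − 1)×1000 = -32.357 per mil
δ_B = (0.0106628/0.0112370 − 1)×1000 = (0.948901 − 1)×1000 = -51.099 per mil
f_A = (δ_mix − δ_B)/(δ_A − δ_B) = (-38.34 − (-51.099))/(-32.357 − (-51.099))
f_A = 12.759 / 18.742 = 0.6808

0.681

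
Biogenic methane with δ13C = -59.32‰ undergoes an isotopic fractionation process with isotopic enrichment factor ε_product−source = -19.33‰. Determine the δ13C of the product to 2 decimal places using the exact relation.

-77.50‰

To first order, δ_product ≈ δ_source + ε = -78.65‰.
Exactly, δ_product = (δ_source + 1000)·(ε/1000 + 1) − 1000.
δ_product = (-59.32 + 1000) × (-19.33/1000 + 1) − 1000
δ_product = -77.503‰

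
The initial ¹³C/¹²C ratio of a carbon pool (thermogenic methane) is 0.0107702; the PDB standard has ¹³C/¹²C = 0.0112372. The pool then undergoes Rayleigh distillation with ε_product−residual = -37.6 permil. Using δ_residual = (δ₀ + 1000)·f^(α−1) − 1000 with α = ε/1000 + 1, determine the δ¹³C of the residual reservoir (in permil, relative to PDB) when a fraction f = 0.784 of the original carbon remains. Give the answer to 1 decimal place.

δ₀ = (0.0107702/0.0112372 − 1)×1000 = (0.958442 − 1)×1000 = -41.558 permil
α − 1 = ε/1000 = -0.0376
f^(α−1) = 0.784^(-0.0376) = 1.009192
δ_res = (-41.558 + 1000) × 1.009192 − 1000 = 967.251 − 1000 = -32.75 permil

-32.7 permil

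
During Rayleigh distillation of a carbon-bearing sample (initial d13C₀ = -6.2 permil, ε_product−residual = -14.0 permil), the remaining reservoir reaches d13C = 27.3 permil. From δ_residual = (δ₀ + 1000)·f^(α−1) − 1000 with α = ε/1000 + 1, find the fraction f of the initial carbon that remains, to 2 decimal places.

0.09

α − 1 = ε/1000 = -0.0140
(δ_res + 1000)/(δ₀ + 1000) = (27.3 + 1000)/(-6.2 + 1000) = 1027.3/993.8 = 1.033709
f = 1.033709^(1/-0.0140) = exp(ln(1.033709)/-0.0140) = exp(0.03315/-0.0140)
f = exp(-2.3681) = 0.0937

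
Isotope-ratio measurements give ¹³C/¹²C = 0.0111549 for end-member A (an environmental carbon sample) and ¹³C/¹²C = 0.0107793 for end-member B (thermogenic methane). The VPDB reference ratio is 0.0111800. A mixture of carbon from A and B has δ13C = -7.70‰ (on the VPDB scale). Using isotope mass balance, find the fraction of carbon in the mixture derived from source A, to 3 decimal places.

δ_A = (0.0111549/0.0111800 − 1)×1000 = (0.997755 − 1)×1000 = -2.245‰
δ_B = (0.0107793/0.0111800 − 1)×1000 = (0.964159 − 1)×1000 = -35.841‰
f_A = (δ_mix − δ_B)/(δ_A − δ_B) = (-7.70 − (-35.841))/(-2.245 − (-35.841))
f_A = 28.141 / 33.596 = 0.8376

0.838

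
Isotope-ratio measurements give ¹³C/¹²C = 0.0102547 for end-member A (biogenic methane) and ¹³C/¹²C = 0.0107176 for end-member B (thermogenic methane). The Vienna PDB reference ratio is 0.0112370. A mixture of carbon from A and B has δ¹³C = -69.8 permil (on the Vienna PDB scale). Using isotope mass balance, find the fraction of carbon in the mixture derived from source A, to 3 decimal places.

δ_A = (0.0102547/0.0112370 − 1)×1000 = (0.912583 − 1)×1000 = -87.417 permil
δ_B = (0.0107176/0.0112370 − 1)×1000 = (0.953778 − 1)×1000 = -46.222 permil
f_A = (δ_mix − δ_B)/(δ_A − δ_B) = (-69.8 − (-46.222))/(-87.417 − (-46.222))
f_A = -23.578 / -41.194 = 0.5724

0.572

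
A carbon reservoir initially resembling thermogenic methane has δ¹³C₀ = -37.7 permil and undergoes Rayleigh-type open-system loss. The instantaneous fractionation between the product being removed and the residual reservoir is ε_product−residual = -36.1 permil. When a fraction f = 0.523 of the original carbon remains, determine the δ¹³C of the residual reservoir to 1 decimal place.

-14.9 permil

Rayleigh residual: δ_res = (δ₀ + 1000)·f^(α−1) − 1000
α = ε/1000 + 1 = 0.96390, so α − 1 = -0.03610
f^(α−1) = 0.523^(-0.03610) = 1.023675
δ_res = (-37.7 + 1000) × 1.023675 − 1000 = 985.082 − 1000 = -14.92 permil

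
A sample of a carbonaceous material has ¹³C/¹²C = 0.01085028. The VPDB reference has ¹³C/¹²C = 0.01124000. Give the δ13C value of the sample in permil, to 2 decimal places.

δ13C = (R_sample / R_standard − 1) × 1000
R_sample / R_standard = 0.01085028 / 0.01124000 = 0.965327
δ13C = (0.965327 − 1) × 1000 = -34.673 permil

-34.67 permil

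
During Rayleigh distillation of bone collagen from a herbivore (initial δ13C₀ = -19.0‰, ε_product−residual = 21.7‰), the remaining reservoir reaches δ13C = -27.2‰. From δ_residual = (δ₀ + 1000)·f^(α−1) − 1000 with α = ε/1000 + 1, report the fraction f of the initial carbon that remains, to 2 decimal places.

0.68

α − 1 = ε/1000 = 0.0217
(δ_res + 1000)/(δ₀ + 1000) = (-27.2 + 1000)/(-19.0 + 1000) = 972.8/981.0 = 0.991641
f = 0.991641^(1/0.0217) = exp(ln(0.991641)/0.0217) = exp(-0.00839/0.0217)
f = exp(-0.3868) = 0.6792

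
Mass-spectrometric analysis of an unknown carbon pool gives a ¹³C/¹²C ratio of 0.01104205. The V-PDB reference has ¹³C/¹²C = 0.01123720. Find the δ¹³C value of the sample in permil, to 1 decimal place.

δ¹³C = (R_sample / R_standard − 1) × 1000
R_sample / R_standard = 0.01104205 / 0.01123720 = 0.982634
δ¹³C = (0.982634 − 1) × 1000 = -17.37 permil

-17.4 permil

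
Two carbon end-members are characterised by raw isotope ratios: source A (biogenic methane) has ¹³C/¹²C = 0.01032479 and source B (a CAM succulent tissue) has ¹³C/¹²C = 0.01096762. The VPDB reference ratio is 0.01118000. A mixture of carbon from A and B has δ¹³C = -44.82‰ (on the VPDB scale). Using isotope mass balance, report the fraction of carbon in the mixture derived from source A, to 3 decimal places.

δ_A = (0.01032479/0.01118000 − 1)×1000 = (0.923505 − 1)×1000 = -76.495‰
δ_B = (0.01096762/0.01118000 − 1)×1000 = (0.981004 − 1)×1000 = -18.996‰
f_A = (δ_mix − δ_B)/(δ_A − δ_B) = (-44.82 − (-18.996))/(-76.495 − (-18.996))
f_A = -25.824 / -57.498 = 0.4491

0.449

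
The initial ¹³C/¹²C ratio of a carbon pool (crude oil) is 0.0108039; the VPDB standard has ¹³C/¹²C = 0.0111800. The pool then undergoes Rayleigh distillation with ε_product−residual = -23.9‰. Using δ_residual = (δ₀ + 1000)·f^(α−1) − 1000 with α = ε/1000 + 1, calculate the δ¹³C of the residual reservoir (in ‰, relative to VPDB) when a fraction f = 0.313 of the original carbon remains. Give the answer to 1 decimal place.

-6.4‰

δ₀ = (0.0108039/0.0111800 − 1)×1000 = (0.966360 − 1)×1000 = -33.640‰
α − 1 = ε/1000 = -0.0239
f^(α−1) = 0.313^(-0.0239) = 1.028150
δ_res = (-33.640 + 1000) × 1.028150 − 1000 = 993.563 − 1000 = -6.44‰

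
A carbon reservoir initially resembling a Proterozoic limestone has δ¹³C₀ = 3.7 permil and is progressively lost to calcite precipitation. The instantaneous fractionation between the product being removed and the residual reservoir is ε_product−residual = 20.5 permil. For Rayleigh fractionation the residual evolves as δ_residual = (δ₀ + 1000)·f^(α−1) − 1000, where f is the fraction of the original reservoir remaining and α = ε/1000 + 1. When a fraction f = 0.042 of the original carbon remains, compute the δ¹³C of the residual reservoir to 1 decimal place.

Rayleigh residual: δ_res = (δ₀ + 1000)·f^(α−1) − 1000
α = ε/1000 + 1 = 1.02050, so α − 1 = 0.02050
f^(α−1) = 0.042^(0.02050) = 0.937080
δ_res = (3.7 + 1000) × 0.937080 − 1000 = 940.547 − 1000 = -59.45 permil

-59.5 permil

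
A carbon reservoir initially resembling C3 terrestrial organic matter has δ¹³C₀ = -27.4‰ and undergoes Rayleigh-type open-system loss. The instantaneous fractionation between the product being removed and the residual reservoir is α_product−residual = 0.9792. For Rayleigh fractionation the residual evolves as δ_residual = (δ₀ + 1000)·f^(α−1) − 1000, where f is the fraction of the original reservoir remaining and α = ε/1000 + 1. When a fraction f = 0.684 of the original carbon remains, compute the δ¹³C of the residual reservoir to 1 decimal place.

Rayleigh residual: δ_res = (δ₀ + 1000)·f^(α−1) − 1000
α − 1 = -0.02080
f^(α−1) = 0.684^(-0.02080) = 1.007931
δ_res = (-27.4 + 1000) × 1.007931 − 1000 = 980.314 − 1000 = -19.69‰

-19.7‰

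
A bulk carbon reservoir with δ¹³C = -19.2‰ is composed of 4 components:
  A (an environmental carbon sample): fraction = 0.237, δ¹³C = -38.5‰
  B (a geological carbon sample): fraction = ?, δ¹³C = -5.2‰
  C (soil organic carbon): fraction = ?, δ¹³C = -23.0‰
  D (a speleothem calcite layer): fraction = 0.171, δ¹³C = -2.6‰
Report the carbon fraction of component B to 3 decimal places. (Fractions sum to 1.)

0.224

Let f_B and f_C be the unknown fractions; fractions sum to 1 so f_B + f_C = 0.592.
Mass balance: Σ fᵢ·δᵢ = δ_bulk ⇒ f_B·(-5.2) + f_C·(-23.0) = -19.2 − (-9.569) = -9.631
Substitute f_C = 0.592 − f_B:
f_B·(-5.2 − -23.0) = -9.631 − 0.592×(-23.0) = 3.985
f_B = 3.985 / 17.8 = 0.2239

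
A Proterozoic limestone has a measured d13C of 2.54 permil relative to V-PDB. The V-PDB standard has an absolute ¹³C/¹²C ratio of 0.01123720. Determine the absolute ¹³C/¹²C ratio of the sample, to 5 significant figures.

0.011266

R_sample = R_standard × (d13C/1000 + 1)
R_sample = 0.01123720 × (2.54/1000 + 1) = 0.01123720 × 1.002540
R_sample = 0.0112657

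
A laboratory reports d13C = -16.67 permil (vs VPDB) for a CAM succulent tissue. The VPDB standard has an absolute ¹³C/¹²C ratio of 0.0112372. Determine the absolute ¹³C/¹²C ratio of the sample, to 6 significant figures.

R_sample = R_standard × (d13C/1000 + 1)
R_sample = 0.0112372 × (-16.67/1000 + 1) = 0.0112372 × 0.983330
R_sample = 0.0110499

0.0110499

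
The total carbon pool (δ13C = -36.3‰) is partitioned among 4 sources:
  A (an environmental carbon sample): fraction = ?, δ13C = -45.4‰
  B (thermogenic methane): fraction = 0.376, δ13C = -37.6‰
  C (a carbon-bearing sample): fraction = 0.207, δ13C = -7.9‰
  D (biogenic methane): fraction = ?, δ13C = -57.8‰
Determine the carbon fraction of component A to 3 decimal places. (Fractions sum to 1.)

Let f_A and f_D be the unknown fractions; fractions sum to 1 so f_A + f_D = 0.417.
Mass balance: Σ fᵢ·δᵢ = δ_bulk ⇒ f_A·(-45.4) + f_D·(-57.8) = -36.3 − (-15.773) = -20.527
Substitute f_D = 0.417 − f_A:
f_A·(-45.4 − -57.8) = -20.527 − 0.417×(-57.8) = 3.576
f_A = 3.576 / 12.4 = 0.2883

0.288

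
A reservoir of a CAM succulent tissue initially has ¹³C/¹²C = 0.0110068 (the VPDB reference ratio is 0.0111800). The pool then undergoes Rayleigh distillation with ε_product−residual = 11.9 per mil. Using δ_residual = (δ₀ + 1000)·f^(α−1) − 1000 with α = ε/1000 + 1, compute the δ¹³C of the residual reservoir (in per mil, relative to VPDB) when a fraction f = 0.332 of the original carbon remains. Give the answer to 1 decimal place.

δ₀ = (0.0110068/0.0111800 − 1)×1000 = (0.984508 − 1)×1000 = -15.492 per mil
α − 1 = ε/1000 = 0.0119
f^(α−1) = 0.332^(0.0119) = 0.986965
δ_res = (-15.492 + 1000) × 0.986965 − 1000 = 971.675 − 1000 = -28.33 per mil

-28.3 per mil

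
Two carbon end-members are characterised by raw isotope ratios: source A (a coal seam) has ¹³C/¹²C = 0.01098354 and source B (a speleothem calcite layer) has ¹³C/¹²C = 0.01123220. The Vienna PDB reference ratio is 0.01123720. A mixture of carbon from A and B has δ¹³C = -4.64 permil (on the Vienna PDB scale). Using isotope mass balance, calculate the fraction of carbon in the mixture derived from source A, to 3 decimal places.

δ_A = (0.01098354/0.01123720 − 1)×1000 = (0.977427 − 1)×1000 = -22.573 permil
δ_B = (0.01123220/0.01123720 − 1)×1000 = (0.999555 − 1)×1000 = -0.445 permil
f_A = (δ_mix − δ_B)/(δ_A − δ_B) = (-4.64 − (-0.445))/(-22.573 − (-0.445))
f_A = -4.195 / -22.128 = 0.1896

0.190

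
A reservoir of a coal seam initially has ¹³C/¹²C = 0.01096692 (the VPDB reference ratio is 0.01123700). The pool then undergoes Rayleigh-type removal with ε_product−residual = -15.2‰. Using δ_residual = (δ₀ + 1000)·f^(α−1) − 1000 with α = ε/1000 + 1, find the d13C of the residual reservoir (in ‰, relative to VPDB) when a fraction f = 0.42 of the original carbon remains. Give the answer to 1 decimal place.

δ₀ = (0.01096692/0.01123700 − 1)×1000 = (0.975965 − 1)×1000 = -24.035‰
α − 1 = ε/1000 = -0.0152
f^(α−1) = 0.42^(-0.0152) = 1.013273
δ_res = (-24.035 + 1000) × 1.013273 − 1000 = 988.919 − 1000 = -11.08‰

-11.1‰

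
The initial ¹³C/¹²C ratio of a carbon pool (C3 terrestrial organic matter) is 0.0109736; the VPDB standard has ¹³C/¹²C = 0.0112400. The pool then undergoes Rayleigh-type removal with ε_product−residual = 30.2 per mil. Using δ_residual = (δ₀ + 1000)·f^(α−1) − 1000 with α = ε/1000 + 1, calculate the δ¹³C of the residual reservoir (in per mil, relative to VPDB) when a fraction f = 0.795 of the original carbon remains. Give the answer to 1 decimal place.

-30.4 per mil

δ₀ = (0.0109736/0.0112400 − 1)×1000 = (0.976299 − 1)×1000 = -23.701 per mil
α − 1 = ε/1000 = 0.0302
f^(α−1) = 0.795^(0.0302) = 0.993096
δ_res = (-23.701 + 1000) × 0.993096 − 1000 = 969.558 − 1000 = -30.44 per mil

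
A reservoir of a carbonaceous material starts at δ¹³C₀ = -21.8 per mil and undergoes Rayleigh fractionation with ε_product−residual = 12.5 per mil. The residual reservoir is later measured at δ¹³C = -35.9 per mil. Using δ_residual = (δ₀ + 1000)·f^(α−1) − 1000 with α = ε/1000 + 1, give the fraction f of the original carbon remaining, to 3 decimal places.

0.313

α − 1 = ε/1000 = 0.0125
(δ_res + 1000)/(δ₀ + 1000) = (-35.9 + 1000)/(-21.8 + 1000) = 964.1/978.2 = 0.985586
f = 0.985586^(1/0.0125) = exp(ln(0.985586)/0.0125) = exp(-0.01452/0.0125)
f = exp(-1.1615) = 0.3130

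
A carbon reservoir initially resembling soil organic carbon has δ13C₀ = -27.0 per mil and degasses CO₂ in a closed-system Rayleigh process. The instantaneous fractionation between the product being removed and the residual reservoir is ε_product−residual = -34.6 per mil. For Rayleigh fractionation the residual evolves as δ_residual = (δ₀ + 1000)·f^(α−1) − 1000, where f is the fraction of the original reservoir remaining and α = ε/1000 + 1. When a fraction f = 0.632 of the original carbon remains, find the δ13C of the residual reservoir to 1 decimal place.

-11.4 per mil

Rayleigh residual: δ_res = (δ₀ + 1000)·f^(α−1) − 1000
α = ε/1000 + 1 = 0.96540, so α − 1 = -0.03460
f^(α−1) = 0.632^(-0.03460) = 1.016003
δ_res = (-27.0 + 1000) × 1.016003 − 1000 = 988.571 − 1000 = -11.43 per mil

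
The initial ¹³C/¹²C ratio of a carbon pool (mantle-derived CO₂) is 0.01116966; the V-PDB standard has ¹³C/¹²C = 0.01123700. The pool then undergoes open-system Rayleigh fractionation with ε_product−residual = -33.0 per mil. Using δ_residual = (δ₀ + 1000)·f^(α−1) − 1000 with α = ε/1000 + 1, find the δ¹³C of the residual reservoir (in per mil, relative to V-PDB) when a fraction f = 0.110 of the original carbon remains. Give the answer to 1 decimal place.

69.1 per mil

δ₀ = (0.01116966/0.01123700 − 1)×1000 = (0.994007 − 1)×1000 = -5.993 per mil
α − 1 = ε/1000 = -0.0330
f^(α−1) = 0.110^(-0.0330) = 1.075559
δ_res = (-5.993 + 1000) × 1.075559 − 1000 = 1069.113 − 1000 = 69.11 per mil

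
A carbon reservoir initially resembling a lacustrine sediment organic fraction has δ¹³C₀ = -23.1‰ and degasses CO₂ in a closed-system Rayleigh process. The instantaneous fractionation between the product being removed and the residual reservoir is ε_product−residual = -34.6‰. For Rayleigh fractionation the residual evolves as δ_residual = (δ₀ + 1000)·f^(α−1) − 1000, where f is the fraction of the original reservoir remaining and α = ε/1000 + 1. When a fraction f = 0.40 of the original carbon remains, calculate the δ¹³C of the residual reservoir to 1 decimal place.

8.4‰

Rayleigh residual: δ_res = (δ₀ + 1000)·f^(α−1) − 1000
α = ε/1000 + 1 = 0.96540, so α − 1 = -0.03460
f^(α−1) = 0.40^(-0.03460) = 1.032212
δ_res = (-23.1 + 1000) × 1.032212 − 1000 = 1008.367 − 1000 = 8.37‰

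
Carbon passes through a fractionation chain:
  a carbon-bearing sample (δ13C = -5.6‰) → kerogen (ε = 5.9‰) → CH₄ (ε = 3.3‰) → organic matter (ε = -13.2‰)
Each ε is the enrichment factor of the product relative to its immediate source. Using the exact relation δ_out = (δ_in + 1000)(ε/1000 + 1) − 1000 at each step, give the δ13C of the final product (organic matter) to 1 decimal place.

-9.7‰

step 1: δ = (-5.60 + 1000)·(5.9/1000 + 1) − 1000 = 0.27‰
step 2: δ = (0.27 + 1000)·(3.3/1000 + 1) − 1000 = 3.57‰
step 3: δ = (3.57 + 1000)·(-13.2/1000 + 1) − 1000 = -9.68‰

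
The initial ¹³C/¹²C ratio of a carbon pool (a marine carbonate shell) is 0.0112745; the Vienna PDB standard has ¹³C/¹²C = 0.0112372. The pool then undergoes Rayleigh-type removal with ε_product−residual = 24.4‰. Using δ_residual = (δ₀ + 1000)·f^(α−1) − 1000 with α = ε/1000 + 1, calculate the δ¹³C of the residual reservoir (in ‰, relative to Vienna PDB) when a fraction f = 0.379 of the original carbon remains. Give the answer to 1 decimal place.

δ₀ = (0.0112745/0.0112372 − 1)×1000 = (1.003319 − 1)×1000 = 3.319‰
α − 1 = ε/1000 = 0.0244
f^(α−1) = 0.379^(0.0244) = 0.976605
δ_res = (3.319 + 1000) × 0.976605 − 1000 = 979.846 − 1000 = -20.15‰

-20.2‰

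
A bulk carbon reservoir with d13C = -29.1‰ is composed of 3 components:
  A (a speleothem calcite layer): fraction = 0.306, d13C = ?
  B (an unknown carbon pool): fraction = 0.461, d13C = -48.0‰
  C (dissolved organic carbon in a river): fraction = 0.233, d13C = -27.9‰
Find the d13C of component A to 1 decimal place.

Isotope mass balance: δ_bulk = Σ fᵢ·δᵢ.
-29.1 = 0.306×δ_A + 0.461×(-48.0) + 0.233×(-27.9)
0.306·δ_A = -29.1 − (-28.629) = -0.471
δ_A = -0.471 / 0.306 = -1.54‰

-1.5‰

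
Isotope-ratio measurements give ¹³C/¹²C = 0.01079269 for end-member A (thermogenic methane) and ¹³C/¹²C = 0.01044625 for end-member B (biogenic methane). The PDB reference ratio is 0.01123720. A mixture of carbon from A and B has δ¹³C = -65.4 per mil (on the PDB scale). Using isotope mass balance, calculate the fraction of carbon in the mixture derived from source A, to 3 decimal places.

0.162

δ_A = (0.01079269/0.01123720 − 1)×1000 = (0.960443 − 1)×1000 = -39.557 per mil
δ_B = (0.01044625/0.01123720 − 1)×1000 = (0.929613 − 1)×1000 = -70.387 per mil
f_A = (δ_mix − δ_B)/(δ_A − δ_B) = (-65.4 − (-70.387))/(-39.557 − (-70.387))
f_A = 4.987 / 30.830 = 0.1618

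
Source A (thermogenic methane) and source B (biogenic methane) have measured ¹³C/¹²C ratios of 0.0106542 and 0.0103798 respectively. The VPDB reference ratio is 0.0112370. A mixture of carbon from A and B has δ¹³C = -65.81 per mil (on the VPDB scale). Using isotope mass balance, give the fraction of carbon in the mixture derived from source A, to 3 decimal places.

δ_A = (0.0106542/0.0112370 − 1)×1000 = (0.948136 − 1)×1000 = -51.864 per mil
δ_B = (0.0103798/0.0112370 − 1)×1000 = (0.923716 − 1)×1000 = -76.284 per mil
f_A = (δ_mix − δ_B)/(δ_A − δ_B) = (-65.81 − (-76.284))/(-51.864 − (-76.284))
f_A = 10.474 / 24.419 = 0.4289

0.429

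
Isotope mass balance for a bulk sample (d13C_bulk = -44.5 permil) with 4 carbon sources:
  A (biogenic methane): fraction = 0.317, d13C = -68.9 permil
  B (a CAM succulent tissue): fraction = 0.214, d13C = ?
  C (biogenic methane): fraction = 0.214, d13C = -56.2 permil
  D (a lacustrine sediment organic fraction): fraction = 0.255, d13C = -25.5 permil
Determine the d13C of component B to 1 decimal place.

Isotope mass balance: δ_bulk = Σ fᵢ·δᵢ.
-44.5 = 0.317×(-68.9) + 0.214×δ_B + 0.214×(-56.2) + 0.255×(-25.5)
0.214·δ_B = -44.5 − (-40.371) = -4.129
δ_B = -4.129 / 0.214 = -19.30 permil

-19.3 permil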